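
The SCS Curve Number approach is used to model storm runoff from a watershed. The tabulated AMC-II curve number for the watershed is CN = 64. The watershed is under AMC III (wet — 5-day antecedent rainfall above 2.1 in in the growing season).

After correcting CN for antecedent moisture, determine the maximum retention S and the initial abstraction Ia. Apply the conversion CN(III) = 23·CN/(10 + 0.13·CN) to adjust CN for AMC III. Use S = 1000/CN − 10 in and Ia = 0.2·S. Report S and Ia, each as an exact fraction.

Wet (AMC III): CN(III) = 23·64/(10 + 0.13·64) = 1472/(458/25) = 18400/229 ≈ 80.349
Retention S: 1000/CN − 10 with CN=80.349 → S = 225/92 ≈ 2.446 in
Ia = 0.2·(225/92) = 45/92 in ≈ 0.489 in

S = 225/92 in ≈ 2.446 in; Ia = 45/92 in ≈ 0.489 in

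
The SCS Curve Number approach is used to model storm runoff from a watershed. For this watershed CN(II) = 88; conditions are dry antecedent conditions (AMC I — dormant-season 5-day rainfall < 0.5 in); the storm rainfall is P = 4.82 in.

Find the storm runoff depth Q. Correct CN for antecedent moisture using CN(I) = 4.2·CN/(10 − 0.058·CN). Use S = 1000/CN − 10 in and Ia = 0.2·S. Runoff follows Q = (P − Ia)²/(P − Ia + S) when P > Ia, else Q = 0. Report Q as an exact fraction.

Dry (AMC I): CN(I) = 4.2·88/(10 − 0.058·88) = (1848/5)/(612/125) = 3850/51 ≈ 75.490
Retention S: 1000/CN − 10 with CN=75.490 → S = 250/77 ≈ 3.247 in
Ia = 0.2·(250/77) = 50/77 in ≈ 0.649 in
Excess rainfall: 4.820 − 0.649 = 4.171 in; P > Ia so Q > 0
Q: (16057/3850)² ÷ (28557/3850) = 257827249/109944450 in (≈ 2.345 in)

Q = 257827249/109944450 in ≈ 2.345 in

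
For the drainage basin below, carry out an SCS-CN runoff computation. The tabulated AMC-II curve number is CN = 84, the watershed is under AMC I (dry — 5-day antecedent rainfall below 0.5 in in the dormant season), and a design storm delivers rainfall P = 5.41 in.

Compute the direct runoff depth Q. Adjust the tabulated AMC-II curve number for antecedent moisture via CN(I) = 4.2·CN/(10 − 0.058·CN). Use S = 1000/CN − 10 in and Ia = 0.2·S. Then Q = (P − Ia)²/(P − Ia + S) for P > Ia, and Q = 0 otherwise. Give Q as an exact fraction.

Adjust CN=84 to AMC I: 4.2·84/(10 − 0.058·84) → (1764/5) ÷ (641/125) = 44100/641 ≈ 68.799
Retention S: 1000/CN − 10 with CN=68.799 → S = 2000/441 ≈ 4.535 in
Ia = 0.2·(2000/441) = 400/441 in ≈ 0.907 in
Excess rainfall: 5.410 − 0.907 = 4.503 in; P > Ia so Q > 0
Runoff Q = (P−Ia)²/(P−Ia+S) = (4.503)²/(4.503+4.535) = 39434413561/17577422100 ≈ 2.243 in

Q = 39434413561/17577422100 in ≈ 2.243 in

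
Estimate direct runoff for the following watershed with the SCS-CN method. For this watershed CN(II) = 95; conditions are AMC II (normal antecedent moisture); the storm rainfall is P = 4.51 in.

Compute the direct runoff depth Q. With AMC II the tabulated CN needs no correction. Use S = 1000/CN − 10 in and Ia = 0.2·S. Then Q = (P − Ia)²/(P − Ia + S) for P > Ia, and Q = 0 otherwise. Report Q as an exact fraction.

Q = 70040161/17801100 in ≈ 3.935 in

AMC II — tabulated CN = 95 applies directly.
Max retention: S = 1000/95 − 10 = 10/19 in (≈ 0.526 in)
Ia = 0.2·(10/19) = 2/19 in ≈ 0.105 in
Excess rainfall: 4.510 − 0.105 = 4.405 in; P > Ia so Q > 0
Runoff Q = (P−Ia)²/(P−Ia+S) = (4.405)²/(4.405+0.526) = 70040161/17801100 ≈ 3.935 in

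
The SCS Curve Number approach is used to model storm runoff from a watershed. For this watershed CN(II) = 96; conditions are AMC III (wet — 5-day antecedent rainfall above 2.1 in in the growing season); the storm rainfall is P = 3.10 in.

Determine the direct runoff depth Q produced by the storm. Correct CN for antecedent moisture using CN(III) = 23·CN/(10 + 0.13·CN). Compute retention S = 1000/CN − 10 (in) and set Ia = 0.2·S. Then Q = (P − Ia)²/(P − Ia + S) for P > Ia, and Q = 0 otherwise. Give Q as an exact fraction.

Q = 2234498/772455 in ≈ 2.893 in

Wet (AMC III): CN(III) = 23·96/(10 + 0.13·96) = 2208/(562/25) = 27600/281 ≈ 98.221
Retention S: 1000/CN − 10 with CN=98.221 → S = 25/138 ≈ 0.181 in
Ia = 0.2S: 0.2·0.181 = 0.036 in (exactly 5/138)
Since P=3.100 > Ia=0.036: effective rainfall P−Ia = 1057/345 in
Q = (1057/345)²/((1057/345) + 25/138) = (1117249/119025)/(2239/690) = 2234498/772455 in ≈ 2.893 in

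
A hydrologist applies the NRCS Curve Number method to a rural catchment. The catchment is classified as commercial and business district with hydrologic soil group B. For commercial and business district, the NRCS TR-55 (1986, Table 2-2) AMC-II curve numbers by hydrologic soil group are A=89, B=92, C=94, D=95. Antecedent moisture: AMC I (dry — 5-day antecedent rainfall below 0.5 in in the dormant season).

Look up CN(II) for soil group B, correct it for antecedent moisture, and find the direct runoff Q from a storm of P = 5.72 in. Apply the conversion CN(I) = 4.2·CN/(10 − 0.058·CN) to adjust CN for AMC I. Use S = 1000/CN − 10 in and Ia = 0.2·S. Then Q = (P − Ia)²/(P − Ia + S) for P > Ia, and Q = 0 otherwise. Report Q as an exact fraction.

NRCS table: commercial and business district, soil group B → CN(II) = 92
CN(I) from CN(II)=92: (4.2·92)/(10 − 0.058·92) = 48300/583 ≈ 82.847
Max retention: S = 1000/(48300/583) − 10 = 1000/483 in (≈ 2.070 in)
Ia = 0.2·(1000/483) = 200/483 in ≈ 0.414 in
P − Ia = 5.720 − 0.414 = 64069/12075 ≈ 5.306 in (> 0, runoff occurs)
Q = (64069/12075)²/((64069/12075) + 1000/483) = (4104836761/145805625)/(89069/12075) = 4104836761/1075508175 in ≈ 3.817 in

Q = 4104836761/1075508175 in ≈ 3.817 in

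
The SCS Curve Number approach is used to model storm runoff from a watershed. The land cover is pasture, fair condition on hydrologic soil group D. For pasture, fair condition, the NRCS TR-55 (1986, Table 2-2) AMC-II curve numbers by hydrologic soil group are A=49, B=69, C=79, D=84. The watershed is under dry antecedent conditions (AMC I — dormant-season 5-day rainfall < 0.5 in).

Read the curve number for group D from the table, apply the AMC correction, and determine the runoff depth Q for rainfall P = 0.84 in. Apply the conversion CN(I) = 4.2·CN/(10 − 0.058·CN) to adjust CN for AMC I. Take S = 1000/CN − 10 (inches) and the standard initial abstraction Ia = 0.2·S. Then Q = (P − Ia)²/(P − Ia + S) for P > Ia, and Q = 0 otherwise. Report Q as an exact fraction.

NRCS table: pasture, fair condition, soil group D → CN(II) = 84
Dry (AMC I): CN(I) = 4.2·84/(10 − 0.058·84) = (1764/5)/(641/125) = 44100/641 ≈ 68.799
Retention S: 1000/CN − 10 with CN=68.799 → S = 2000/441 ≈ 4.535 in
Ia = 0.2S: 0.2·4.535 = 0.907 in (exactly 400/441)
P = 0.840 ≤ Ia = 0.907 in: entire storm abstracted, Q = 0.

Q = 0 in ≈ 0.000 in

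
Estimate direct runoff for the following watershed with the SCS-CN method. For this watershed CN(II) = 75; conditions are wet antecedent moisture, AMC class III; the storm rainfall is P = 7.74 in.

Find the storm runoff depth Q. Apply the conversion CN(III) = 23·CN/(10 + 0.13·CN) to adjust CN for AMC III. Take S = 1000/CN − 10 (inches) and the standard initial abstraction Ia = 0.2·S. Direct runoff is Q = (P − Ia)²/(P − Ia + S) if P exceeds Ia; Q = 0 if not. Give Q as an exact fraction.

Q = 660644209/105925350 in ≈ 6.237 in

Wet (AMC III): CN(III) = 23·75/(10 + 0.13·75) = 1725/(79/4) = 6900/79 ≈ 87.342
Max retention: S = 1000/(6900/79) − 10 = 100/69 in (≈ 1.449 in)
Ia = 0.2·(100/69) = 20/69 in ≈ 0.290 in
Since P=7.740 > Ia=0.290: effective rainfall P−Ia = 25703/3450 in
Q = (25703/3450)²/((25703/3450) + 100/69) = (660644209/11902500)/(30703/3450) = 660644209/105925350 in ≈ 6.237 in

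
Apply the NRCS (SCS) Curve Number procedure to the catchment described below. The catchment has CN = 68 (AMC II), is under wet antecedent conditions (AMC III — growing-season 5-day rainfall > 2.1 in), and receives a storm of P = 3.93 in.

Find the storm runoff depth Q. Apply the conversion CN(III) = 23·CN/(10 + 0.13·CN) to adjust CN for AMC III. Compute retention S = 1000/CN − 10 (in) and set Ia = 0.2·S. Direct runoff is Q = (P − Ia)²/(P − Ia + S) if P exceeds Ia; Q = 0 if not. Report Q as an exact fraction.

CN(III) from CN(II)=68: (23·68)/(10 + 0.13·68) = 39100/471 ≈ 83.015
Retention S: 1000/CN − 10 with CN=83.015 → S = 800/391 ≈ 2.046 in
Ia = 0.2·(800/391) = 160/391 in ≈ 0.409 in
P − Ia = 3.930 − 0.409 = 137663/39100 ≈ 3.521 in (> 0, runoff occurs)
Q: (137663/39100)² ÷ (217663/39100) = 18951101569/8510623300 in (≈ 2.227 in)

Q = 18951101569/8510623300 in ≈ 2.227 in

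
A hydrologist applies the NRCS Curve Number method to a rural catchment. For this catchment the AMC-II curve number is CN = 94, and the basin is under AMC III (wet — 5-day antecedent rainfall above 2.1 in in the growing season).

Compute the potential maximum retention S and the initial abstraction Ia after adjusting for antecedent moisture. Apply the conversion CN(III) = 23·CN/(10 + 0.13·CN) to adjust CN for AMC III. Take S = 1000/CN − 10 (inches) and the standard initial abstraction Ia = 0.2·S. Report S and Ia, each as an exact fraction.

S = 300/1081 in ≈ 0.278 in; Ia = 60/1081 in ≈ 0.056 in

CN(III) from CN(II)=94: (23·94)/(10 + 0.13·94) = 108100/1111 ≈ 97.300
Max retention: S = 1000/(108100/1111) − 10 = 300/1081 in (≈ 0.278 in)
Ia = 0.2·(300/1081) = 60/1081 in ≈ 0.056 in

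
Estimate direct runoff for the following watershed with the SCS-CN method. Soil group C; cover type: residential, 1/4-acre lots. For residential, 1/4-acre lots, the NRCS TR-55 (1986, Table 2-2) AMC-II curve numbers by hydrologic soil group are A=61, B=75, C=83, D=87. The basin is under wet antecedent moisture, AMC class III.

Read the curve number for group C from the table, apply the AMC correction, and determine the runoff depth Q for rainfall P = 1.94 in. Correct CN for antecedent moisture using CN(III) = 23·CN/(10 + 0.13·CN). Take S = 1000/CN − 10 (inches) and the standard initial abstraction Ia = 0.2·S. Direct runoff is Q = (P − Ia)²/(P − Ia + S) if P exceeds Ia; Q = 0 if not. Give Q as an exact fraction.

Q = 28282157929/24165362850 in ≈ 1.170 in

NRCS table: residential, 1/4-acre lots, soil group C → CN(II) = 83
Wet (AMC III): CN(III) = 23·83/(10 + 0.13·83) = 1909/(2079/100) = 190900/2079 ≈ 91.823
S = 1000/(190900/2079) − 10 = 1700/1909 in ≈ 0.891 in
Ia = 0.2·(1700/1909) = 340/1909 in ≈ 0.178 in
P − Ia = 1.940 − 0.178 = 168173/95450 ≈ 1.762 in (> 0, runoff occurs)
Q: (168173/95450)² ÷ (253173/95450) = 28282157929/24165362850 in (≈ 1.170 in)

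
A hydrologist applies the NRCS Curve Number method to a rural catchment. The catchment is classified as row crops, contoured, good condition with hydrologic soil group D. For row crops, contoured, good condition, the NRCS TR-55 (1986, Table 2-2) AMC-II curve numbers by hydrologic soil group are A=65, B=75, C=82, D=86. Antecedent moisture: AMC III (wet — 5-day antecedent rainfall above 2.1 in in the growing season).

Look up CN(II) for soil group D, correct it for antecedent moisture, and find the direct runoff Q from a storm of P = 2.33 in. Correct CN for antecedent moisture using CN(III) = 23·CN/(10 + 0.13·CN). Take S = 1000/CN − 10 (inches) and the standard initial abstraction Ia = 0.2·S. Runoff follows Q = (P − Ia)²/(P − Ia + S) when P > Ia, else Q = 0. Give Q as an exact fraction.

Q = 46844974969/28328619300 in ≈ 1.654 in

NRCS table: row crops, contoured, good condition, soil group D → CN(II) = 86
Wet (AMC III): CN(III) = 23·86/(10 + 0.13·86) = 1978/(1059/50) = 98900/1059 ≈ 93.390
Retention S: 1000/CN − 10 with CN=93.390 → S = 700/989 ≈ 0.708 in
Ia = 0.2S: 0.2·0.708 = 0.142 in (exactly 140/989)
Excess rainfall: 2.330 − 0.142 = 2.188 in; P > Ia so Q > 0
Runoff Q = (P−Ia)²/(P−Ia+S) = (2.188)²/(2.188+0.708) = 46844974969/28328619300 ≈ 1.654 in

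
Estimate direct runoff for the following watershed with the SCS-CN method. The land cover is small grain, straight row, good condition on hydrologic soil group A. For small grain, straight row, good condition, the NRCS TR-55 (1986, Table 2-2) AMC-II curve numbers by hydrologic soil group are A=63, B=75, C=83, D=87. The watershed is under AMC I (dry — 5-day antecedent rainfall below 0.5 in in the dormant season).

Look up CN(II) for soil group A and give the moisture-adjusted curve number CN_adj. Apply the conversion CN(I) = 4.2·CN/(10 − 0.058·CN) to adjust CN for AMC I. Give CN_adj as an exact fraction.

NRCS table: small grain, straight row, good condition, soil group A → CN(II) = 63
Adjust CN=63 to AMC I: 4.2·63/(10 − 0.058·63) → (1323/5) ÷ (3173/500) = 132300/3173 ≈ 41.696

CN_adj = 132300/3173 ≈ 41.696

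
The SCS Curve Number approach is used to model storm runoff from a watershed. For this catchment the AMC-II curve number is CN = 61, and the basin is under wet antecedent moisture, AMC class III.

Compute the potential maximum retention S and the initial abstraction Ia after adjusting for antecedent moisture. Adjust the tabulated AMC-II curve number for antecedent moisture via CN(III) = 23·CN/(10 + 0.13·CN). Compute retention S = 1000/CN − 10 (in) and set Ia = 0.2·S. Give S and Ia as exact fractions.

Adjust CN=61 to AMC III: 23·61/(10 + 0.13·61) → 1403 ÷ (1793/100) = 140300/1793 ≈ 78.249
Max retention: S = 1000/(140300/1793) − 10 = 3900/1403 in (≈ 2.780 in)
Ia = 0.2S: 0.2·2.780 = 0.556 in (exactly 780/1403)

S = 3900/1403 in ≈ 2.780 in; Ia = 780/1403 in ≈ 0.556 in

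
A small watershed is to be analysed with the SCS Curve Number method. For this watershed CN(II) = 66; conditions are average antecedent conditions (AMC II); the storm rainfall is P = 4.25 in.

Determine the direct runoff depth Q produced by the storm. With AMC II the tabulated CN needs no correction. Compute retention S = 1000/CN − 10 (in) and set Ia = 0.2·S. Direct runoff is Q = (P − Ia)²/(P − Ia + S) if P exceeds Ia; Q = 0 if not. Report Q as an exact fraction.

Q = 2125/1716 in ≈ 1.238 in

CN(II) = 66; AMC II needs no correction.
Max retention: S = 1000/66 − 10 = 170/33 in (≈ 5.152 in)
Ia = 0.2S: 0.2·5.152 = 1.030 in (exactly 34/33)
P − Ia = 4.250 − 1.030 = 425/132 ≈ 3.220 in (> 0, runoff occurs)
Q = (425/132)²/((425/132) + 170/33) = (180625/17424)/(1105/132) = 2125/1716 in ≈ 1.238 in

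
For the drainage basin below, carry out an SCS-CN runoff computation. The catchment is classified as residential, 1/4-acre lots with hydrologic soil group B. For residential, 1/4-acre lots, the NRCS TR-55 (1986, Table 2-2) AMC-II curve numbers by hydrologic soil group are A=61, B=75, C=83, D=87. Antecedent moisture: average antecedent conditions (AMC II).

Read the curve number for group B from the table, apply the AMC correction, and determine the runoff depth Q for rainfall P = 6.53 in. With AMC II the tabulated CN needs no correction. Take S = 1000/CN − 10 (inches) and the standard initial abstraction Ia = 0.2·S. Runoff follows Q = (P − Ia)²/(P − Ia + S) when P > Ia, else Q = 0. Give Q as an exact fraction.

Q = 3094081/827700 in ≈ 3.738 in

NRCS table: residential, 1/4-acre lots, soil group B → CN(II) = 75
CN(II) = 75; AMC II needs no correction.
S = 1000/75 − 10 = 10/3 in ≈ 3.333 in
Ia = 0.2·(10/3) = 2/3 in ≈ 0.667 in
P − Ia = 6.530 − 0.667 = 1759/300 ≈ 5.863 in (> 0, runoff occurs)
Q: (1759/300)² ÷ (2759/300) = 3094081/827700 in (≈ 3.738 in)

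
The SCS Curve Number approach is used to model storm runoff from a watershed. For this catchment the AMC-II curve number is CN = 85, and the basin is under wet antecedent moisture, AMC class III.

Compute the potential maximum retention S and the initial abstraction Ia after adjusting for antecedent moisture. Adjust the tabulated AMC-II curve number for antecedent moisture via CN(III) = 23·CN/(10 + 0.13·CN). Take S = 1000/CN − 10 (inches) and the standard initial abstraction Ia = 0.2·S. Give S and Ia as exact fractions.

S = 300/391 in ≈ 0.767 in; Ia = 60/391 in ≈ 0.153 in

Wet (AMC III): CN(III) = 23·85/(10 + 0.13·85) = 1955/(421/20) = 39100/421 ≈ 92.874
Max retention: S = 1000/(39100/421) − 10 = 300/391 in (≈ 0.767 in)
Initial abstraction Ia = S/5 = (300/391)/5 = 60/391 ≈ 0.153 in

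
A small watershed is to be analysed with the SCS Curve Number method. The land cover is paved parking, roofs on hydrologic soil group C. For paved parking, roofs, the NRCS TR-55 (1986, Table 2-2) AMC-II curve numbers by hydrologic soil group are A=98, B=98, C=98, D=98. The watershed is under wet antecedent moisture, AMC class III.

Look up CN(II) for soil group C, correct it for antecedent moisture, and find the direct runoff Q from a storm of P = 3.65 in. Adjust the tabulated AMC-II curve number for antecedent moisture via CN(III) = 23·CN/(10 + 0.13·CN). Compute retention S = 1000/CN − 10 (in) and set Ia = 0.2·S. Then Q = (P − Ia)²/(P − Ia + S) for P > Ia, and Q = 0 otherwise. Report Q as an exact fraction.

Q = 6702860641/1890452340 in ≈ 3.546 in

NRCS table: paved parking, roofs, soil group C → CN(II) = 98
Wet (AMC III): CN(III) = 23·98/(10 + 0.13·98) = 2254/(1137/50) = 112700/1137 ≈ 99.120
S = 1000/(112700/1137) − 10 = 100/1127 in ≈ 0.089 in
Ia = 0.2S: 0.2·0.089 = 0.018 in (exactly 20/1127)
P − Ia = 3.650 − 0.018 = 81871/22540 ≈ 3.632 in (> 0, runoff occurs)
Q = (81871/22540)²/((81871/22540) + 100/1127) = (6702860641/508051600)/(83871/22540) = 6702860641/1890452340 in ≈ 3.546 in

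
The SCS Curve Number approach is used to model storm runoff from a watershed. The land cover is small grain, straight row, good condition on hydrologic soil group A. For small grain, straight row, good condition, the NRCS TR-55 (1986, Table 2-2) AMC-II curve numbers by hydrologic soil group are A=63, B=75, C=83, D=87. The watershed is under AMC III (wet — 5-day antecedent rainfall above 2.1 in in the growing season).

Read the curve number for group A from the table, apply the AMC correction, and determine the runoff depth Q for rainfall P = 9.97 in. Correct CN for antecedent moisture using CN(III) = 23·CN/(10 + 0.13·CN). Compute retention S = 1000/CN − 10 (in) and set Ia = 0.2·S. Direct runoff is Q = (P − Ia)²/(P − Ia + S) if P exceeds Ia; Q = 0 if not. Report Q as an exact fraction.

NRCS table: small grain, straight row, good condition, soil group A → CN(II) = 63
Adjust CN=63 to AMC III: 23·63/(10 + 0.13·63) → 1449 ÷ (1819/100) = 144900/1819 ≈ 79.659
Max retention: S = 1000/(144900/1819) − 10 = 3700/1449 in (≈ 2.553 in)
Initial abstraction Ia = S/5 = (3700/1449)/5 = 740/1449 ≈ 0.511 in
Excess rainfall: 9.970 − 0.511 = 9.459 in; P > Ia so Q > 0
Runoff Q = (P−Ia)²/(P−Ia+S) = (9.459)²/(9.459+2.553) = 1878689646409/252220619700 ≈ 7.449 in

Q = 1878689646409/252220619700 in ≈ 7.449 in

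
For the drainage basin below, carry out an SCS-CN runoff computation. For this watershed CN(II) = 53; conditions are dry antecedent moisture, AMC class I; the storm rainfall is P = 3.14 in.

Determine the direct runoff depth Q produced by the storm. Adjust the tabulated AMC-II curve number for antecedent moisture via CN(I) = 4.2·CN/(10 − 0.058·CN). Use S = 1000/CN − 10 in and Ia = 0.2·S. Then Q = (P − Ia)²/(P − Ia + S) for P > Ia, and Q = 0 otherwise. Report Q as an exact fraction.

Q = 0 in ≈ 0.000 in

Adjust CN=53 to AMC I: 4.2·53/(10 − 0.058·53) → (1113/5) ÷ (3463/500) = 111300/3463 ≈ 32.140
Retention S: 1000/CN − 10 with CN=32.140 → S = 23500/1113 ≈ 21.114 in
Ia = 0.2·(23500/1113) = 4700/1113 in ≈ 4.223 in
P = 3.140 ≤ Ia = 4.223 in: entire storm abstracted, Q = 0.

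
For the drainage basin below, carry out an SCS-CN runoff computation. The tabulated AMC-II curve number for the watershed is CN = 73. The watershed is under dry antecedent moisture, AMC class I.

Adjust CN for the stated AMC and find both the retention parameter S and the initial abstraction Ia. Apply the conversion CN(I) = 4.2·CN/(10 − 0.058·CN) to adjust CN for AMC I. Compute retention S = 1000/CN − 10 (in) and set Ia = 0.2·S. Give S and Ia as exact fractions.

S = 4500/511 in ≈ 8.806 in; Ia = 900/511 in ≈ 1.761 in

Dry (AMC I): CN(I) = 4.2·73/(10 − 0.058·73) = (1533/5)/(2883/500) = 51100/961 ≈ 53.174
Max retention: S = 1000/(51100/961) − 10 = 4500/511 in (≈ 8.806 in)
Ia = 0.2S: 0.2·8.806 = 1.761 in (exactly 900/511)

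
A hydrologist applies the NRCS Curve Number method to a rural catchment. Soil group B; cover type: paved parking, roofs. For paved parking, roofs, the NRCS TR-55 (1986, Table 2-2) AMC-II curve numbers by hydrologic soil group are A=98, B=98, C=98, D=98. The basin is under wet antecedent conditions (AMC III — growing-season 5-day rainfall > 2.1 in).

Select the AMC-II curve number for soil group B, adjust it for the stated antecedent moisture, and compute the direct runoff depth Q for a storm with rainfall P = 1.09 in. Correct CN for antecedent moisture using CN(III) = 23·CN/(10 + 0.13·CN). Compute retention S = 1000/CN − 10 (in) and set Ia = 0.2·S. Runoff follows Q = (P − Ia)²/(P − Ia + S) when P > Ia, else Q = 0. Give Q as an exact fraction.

Q = 14603030649/14746006100 in ≈ 0.990 in

NRCS table: paved parking, roofs, soil group B → CN(II) = 98
CN(III) from CN(II)=98: (23·98)/(10 + 0.13·98) = 112700/1137 ≈ 99.120
Max retention: S = 1000/(112700/1137) − 10 = 100/1127 in (≈ 0.089 in)
Ia = 0.2·(100/1127) = 20/1127 in ≈ 0.018 in
P − Ia = 1.090 − 0.018 = 120843/112700 ≈ 1.072 in (> 0, runoff occurs)
Q = (120843/112700)²/((120843/112700) + 100/1127) = (14603030649/12701290000)/(130843/112700) = 14603030649/14746006100 in ≈ 0.990 in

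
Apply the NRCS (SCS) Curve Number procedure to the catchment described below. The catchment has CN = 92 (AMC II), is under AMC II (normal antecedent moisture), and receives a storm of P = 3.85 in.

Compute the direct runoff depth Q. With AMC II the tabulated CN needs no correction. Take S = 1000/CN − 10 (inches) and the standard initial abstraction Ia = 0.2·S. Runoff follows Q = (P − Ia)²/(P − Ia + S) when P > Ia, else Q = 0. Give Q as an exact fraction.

Q = 2859481/961860 in ≈ 2.973 in

AMC II — tabulated CN = 92 applies directly.
Max retention: S = 1000/92 − 10 = 20/23 in (≈ 0.870 in)
Initial abstraction Ia = S/5 = (20/23)/5 = 4/23 ≈ 0.174 in
Excess rainfall: 3.850 − 0.174 = 3.676 in; P > Ia so Q > 0
Runoff Q = (P−Ia)²/(P−Ia+S) = (3.676)²/(3.676+0.870) = 2859481/961860 ≈ 2.973 in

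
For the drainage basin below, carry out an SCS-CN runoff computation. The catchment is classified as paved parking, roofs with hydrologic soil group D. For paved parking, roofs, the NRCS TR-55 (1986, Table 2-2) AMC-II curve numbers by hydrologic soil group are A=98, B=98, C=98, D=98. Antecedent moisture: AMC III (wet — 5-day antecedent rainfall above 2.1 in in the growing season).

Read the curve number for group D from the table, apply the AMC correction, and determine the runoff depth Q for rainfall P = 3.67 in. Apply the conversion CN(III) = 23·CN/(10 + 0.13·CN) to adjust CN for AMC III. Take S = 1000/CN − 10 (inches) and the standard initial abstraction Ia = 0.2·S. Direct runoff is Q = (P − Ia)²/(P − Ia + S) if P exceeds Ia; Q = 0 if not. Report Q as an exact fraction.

NRCS table: paved parking, roofs, soil group D → CN(II) = 98
Adjust CN=98 to AMC III: 23·98/(10 + 0.13·98) → 2254 ÷ (1137/50) = 112700/1137 ≈ 99.120
S = 1000/(112700/1137) − 10 = 100/1127 in ≈ 0.089 in
Ia = 0.2S: 0.2·0.089 = 0.018 in (exactly 20/1127)
P − Ia = 3.670 − 0.018 = 411609/112700 ≈ 3.652 in (> 0, runoff occurs)
Runoff Q = (P−Ia)²/(P−Ia+S) = (3.652)²/(3.652+0.089) = 169421968881/47515334300 ≈ 3.566 in

Q = 169421968881/47515334300 in ≈ 3.566 in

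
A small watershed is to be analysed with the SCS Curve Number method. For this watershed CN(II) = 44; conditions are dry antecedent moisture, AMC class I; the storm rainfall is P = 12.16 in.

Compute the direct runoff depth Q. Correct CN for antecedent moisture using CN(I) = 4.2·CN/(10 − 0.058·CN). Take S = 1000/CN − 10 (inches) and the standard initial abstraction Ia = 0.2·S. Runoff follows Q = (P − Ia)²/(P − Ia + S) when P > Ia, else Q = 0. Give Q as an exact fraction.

Q = 1582564/1548525 in ≈ 1.022 in

CN(I) from CN(II)=44: (4.2·44)/(10 − 0.058·44) = 3300/133 ≈ 24.812
S = 1000/(3300/133) − 10 = 1000/33 in ≈ 30.303 in
Initial abstraction Ia = S/5 = (1000/33)/5 = 200/33 ≈ 6.061 in
P − Ia = 12.160 − 6.061 = 5032/825 ≈ 6.099 in (> 0, runoff occurs)
Q = (5032/825)²/((5032/825) + 1000/33) = (25321024/680625)/(30032/825) = 1582564/1548525 in ≈ 1.022 in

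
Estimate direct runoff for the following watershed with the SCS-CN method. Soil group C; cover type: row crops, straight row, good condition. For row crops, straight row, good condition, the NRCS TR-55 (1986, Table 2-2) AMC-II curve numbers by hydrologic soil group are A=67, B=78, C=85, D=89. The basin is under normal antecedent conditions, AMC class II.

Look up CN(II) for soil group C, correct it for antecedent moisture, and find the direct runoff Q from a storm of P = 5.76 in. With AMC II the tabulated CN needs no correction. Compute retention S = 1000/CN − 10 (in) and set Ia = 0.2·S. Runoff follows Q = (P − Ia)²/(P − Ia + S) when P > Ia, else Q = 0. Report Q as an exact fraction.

NRCS table: row crops, straight row, good condition, soil group C → CN(II) = 85
Average conditions: CN = 85 (no AMC adjustment).
Retention S: 1000/CN − 10 with CN=85.000 → S = 30/17 ≈ 1.765 in
Initial abstraction Ia = S/5 = (30/17)/5 = 6/17 ≈ 0.353 in
P − Ia = 5.760 − 0.353 = 2298/425 ≈ 5.407 in (> 0, runoff occurs)
Runoff Q = (P−Ia)²/(P−Ia+S) = (5.407)²/(5.407+1.765) = 440067/107950 ≈ 4.077 in

Q = 440067/107950 in ≈ 4.077 in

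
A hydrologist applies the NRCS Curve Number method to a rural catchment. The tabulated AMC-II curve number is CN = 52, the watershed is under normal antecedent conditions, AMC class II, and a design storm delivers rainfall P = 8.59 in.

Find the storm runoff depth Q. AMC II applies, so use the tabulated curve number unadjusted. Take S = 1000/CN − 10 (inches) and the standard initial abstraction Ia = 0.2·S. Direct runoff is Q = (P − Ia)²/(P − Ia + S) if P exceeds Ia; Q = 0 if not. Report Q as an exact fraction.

CN(II) = 52; AMC II needs no correction.
Retention S: 1000/CN − 10 with CN=52.000 → S = 120/13 ≈ 9.231 in
Initial abstraction Ia = S/5 = (120/13)/5 = 24/13 ≈ 1.846 in
P − Ia = 8.590 − 1.846 = 8767/1300 ≈ 6.744 in (> 0, runoff occurs)
Runoff Q = (P−Ia)²/(P−Ia+S) = (6.744)²/(6.744+9.231) = 76860289/26997100 ≈ 2.847 in

Q = 76860289/26997100 in ≈ 2.847 in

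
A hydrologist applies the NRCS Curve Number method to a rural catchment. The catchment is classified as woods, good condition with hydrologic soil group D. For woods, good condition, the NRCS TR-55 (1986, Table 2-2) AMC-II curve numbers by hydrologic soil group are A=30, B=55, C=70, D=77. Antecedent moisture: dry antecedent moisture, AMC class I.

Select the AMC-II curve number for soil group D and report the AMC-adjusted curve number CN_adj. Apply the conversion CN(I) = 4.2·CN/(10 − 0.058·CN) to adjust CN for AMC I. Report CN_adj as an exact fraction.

NRCS table: woods, good condition, soil group D → CN(II) = 77
CN(I) from CN(II)=77: (4.2·77)/(10 − 0.058·77) = 161700/2767 ≈ 58.439

CN_adj = 161700/2767 ≈ 58.439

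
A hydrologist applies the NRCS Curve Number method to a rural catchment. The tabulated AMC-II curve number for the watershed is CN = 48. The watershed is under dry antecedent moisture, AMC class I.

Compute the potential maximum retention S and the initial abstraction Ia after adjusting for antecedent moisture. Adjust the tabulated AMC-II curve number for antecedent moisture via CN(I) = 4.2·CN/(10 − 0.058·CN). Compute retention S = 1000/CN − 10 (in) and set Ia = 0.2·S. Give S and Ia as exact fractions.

Adjust CN=48 to AMC I: 4.2·48/(10 − 0.058·48) → (1008/5) ÷ (902/125) = 12600/451 ≈ 27.938
Max retention: S = 1000/(12600/451) − 10 = 1625/63 in (≈ 25.794 in)
Ia = 0.2S: 0.2·25.794 = 5.159 in (exactly 325/63)

S = 1625/63 in ≈ 25.794 in; Ia = 325/63 in ≈ 5.159 in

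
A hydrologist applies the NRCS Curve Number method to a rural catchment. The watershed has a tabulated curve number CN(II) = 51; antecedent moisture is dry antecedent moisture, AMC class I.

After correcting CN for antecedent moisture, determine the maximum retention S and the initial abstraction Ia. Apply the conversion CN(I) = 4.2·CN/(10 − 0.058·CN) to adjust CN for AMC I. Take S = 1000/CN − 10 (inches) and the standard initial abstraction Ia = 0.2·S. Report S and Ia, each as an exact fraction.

S = 3500/153 in ≈ 22.876 in; Ia = 700/153 in ≈ 4.575 in

CN(I) from CN(II)=51: (4.2·51)/(10 − 0.058·51) = 15300/503 ≈ 30.417
S = 1000/(15300/503) − 10 = 3500/153 in ≈ 22.876 in
Ia = 0.2·(3500/153) = 700/153 in ≈ 4.575 in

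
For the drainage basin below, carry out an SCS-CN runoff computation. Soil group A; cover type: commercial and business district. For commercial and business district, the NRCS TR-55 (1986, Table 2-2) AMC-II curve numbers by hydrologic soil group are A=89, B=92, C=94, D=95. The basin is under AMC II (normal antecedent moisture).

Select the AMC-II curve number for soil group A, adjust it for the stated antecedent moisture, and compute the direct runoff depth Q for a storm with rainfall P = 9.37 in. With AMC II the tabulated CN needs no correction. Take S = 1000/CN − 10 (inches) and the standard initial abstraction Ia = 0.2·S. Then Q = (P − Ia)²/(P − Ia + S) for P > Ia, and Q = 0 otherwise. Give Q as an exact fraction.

Q = 6592303249/820517700 in ≈ 8.034 in

NRCS table: commercial and business district, soil group A → CN(II) = 89
AMC II — tabulated CN = 89 applies directly.
Retention S: 1000/CN − 10 with CN=89.000 → S = 110/89 ≈ 1.236 in
Initial abstraction Ia = S/5 = (110/89)/5 = 22/89 ≈ 0.247 in
P − Ia = 9.370 − 0.247 = 81193/8900 ≈ 9.123 in (> 0, runoff occurs)
Runoff Q = (P−Ia)²/(P−Ia+S) = (9.123)²/(9.123+1.236) = 6592303249/820517700 ≈ 8.034 in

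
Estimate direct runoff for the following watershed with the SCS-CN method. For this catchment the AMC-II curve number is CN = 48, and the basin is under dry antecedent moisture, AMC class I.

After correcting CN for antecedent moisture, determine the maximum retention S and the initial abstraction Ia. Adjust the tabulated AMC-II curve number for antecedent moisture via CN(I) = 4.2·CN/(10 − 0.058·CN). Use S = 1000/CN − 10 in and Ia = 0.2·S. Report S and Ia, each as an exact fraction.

S = 1625/63 in ≈ 25.794 in; Ia = 325/63 in ≈ 5.159 in

Dry (AMC I): CN(I) = 4.2·48/(10 − 0.058·48) = (1008/5)/(902/125) = 12600/451 ≈ 27.938
Retention S: 1000/CN − 10 with CN=27.938 → S = 1625/63 ≈ 25.794 in
Initial abstraction Ia = S/5 = (1625/63)/5 = 325/63 ≈ 5.159 in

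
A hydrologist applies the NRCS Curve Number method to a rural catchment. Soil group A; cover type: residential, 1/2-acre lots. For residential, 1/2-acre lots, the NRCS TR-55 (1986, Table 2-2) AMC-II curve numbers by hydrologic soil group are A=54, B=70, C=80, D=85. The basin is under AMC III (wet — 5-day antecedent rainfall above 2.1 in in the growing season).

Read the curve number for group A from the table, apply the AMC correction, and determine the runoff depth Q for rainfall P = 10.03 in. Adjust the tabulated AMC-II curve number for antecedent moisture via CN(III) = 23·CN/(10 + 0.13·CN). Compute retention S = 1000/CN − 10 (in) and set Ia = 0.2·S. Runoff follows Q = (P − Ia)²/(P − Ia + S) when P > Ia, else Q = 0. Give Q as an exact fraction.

NRCS table: residential, 1/2-acre lots, soil group A → CN(II) = 54
Wet (AMC III): CN(III) = 23·54/(10 + 0.13·54) = 1242/(851/50) = 2700/37 ≈ 72.973
Max retention: S = 1000/(2700/37) − 10 = 100/27 in (≈ 3.704 in)
Ia = 0.2·(100/27) = 20/27 in ≈ 0.741 in
Since P=10.030 > Ia=0.741: effective rainfall P−Ia = 25081/2700 in
Q: (25081/2700)² ÷ (35081/2700) = 629056561/94718700 in (≈ 6.641 in)

Q = 629056561/94718700 in ≈ 6.641 in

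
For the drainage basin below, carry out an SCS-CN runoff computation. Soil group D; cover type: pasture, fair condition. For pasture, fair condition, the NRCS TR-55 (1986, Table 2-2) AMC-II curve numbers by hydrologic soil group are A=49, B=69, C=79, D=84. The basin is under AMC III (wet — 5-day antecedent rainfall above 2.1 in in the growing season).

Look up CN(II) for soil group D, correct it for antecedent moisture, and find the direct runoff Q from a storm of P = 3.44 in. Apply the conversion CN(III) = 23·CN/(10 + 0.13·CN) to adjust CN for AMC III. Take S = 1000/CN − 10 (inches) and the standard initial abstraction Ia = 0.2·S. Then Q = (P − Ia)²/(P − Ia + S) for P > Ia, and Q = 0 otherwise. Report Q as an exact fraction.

NRCS table: pasture, fair condition, soil group D → CN(II) = 84
Adjust CN=84 to AMC III: 23·84/(10 + 0.13·84) → 1932 ÷ (523/25) = 48300/523 ≈ 92.352
Retention S: 1000/CN − 10 with CN=92.352 → S = 400/483 ≈ 0.828 in
Ia = 0.2S: 0.2·0.828 = 0.166 in (exactly 80/483)
Excess rainfall: 3.440 − 0.166 = 3.274 in; P > Ia so Q > 0
Runoff Q = (P−Ia)²/(P−Ia+S) = (3.274)²/(3.274+0.828) = 781626722/299085675 ≈ 2.613 in

Q = 781626722/299085675 in ≈ 2.613 in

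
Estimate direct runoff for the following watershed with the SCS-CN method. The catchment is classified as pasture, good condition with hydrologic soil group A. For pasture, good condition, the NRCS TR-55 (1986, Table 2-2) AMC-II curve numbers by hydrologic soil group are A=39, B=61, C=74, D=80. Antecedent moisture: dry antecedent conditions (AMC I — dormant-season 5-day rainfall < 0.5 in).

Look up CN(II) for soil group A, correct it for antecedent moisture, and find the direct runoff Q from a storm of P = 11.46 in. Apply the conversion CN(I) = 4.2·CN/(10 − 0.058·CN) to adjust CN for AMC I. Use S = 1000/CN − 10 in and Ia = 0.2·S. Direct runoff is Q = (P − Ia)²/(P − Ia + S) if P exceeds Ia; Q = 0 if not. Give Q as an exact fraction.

Q = 26990218369/69176302650 in ≈ 0.390 in

NRCS table: pasture, good condition, soil group A → CN(II) = 39
CN(I) from CN(II)=39: (4.2·39)/(10 − 0.058·39) = 81900/3869 ≈ 21.168
S = 1000/(81900/3869) − 10 = 30500/819 in ≈ 37.241 in
Ia = 0.2·(30500/819) = 6100/819 in ≈ 7.448 in
Since P=11.460 > Ia=7.448: effective rainfall P−Ia = 164287/40950 in
Q = (164287/40950)²/((164287/40950) + 30500/819) = (26990218369/1676902500)/(1689287/40950) = 26990218369/69176302650 in ≈ 0.390 in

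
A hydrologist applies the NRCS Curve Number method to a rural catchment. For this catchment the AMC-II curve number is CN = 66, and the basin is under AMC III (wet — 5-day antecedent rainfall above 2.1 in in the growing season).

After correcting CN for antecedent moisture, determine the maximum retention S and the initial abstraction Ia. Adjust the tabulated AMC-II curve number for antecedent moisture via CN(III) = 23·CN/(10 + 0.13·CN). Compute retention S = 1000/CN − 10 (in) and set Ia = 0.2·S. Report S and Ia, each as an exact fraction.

Adjust CN=66 to AMC III: 23·66/(10 + 0.13·66) → 1518 ÷ (929/50) = 75900/929 ≈ 81.701
Retention S: 1000/CN − 10 with CN=81.701 → S = 1700/759 ≈ 2.240 in
Ia = 0.2·(1700/759) = 340/759 in ≈ 0.448 in

S = 1700/759 in ≈ 2.240 in; Ia = 340/759 in ≈ 0.448 in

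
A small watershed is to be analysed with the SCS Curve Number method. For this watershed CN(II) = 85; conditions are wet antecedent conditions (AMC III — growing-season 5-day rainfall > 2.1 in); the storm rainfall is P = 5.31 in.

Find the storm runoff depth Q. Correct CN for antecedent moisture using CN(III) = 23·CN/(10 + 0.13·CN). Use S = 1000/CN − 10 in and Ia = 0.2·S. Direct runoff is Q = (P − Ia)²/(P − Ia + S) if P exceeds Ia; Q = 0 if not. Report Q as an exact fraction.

Q = 13550342547/3018793700 in ≈ 4.489 in

CN(III) from CN(II)=85: (23·85)/(10 + 0.13·85) = 39100/421 ≈ 92.874
Retention S: 1000/CN − 10 with CN=92.874 → S = 300/391 ≈ 0.767 in
Ia = 0.2S: 0.2·0.767 = 0.153 in (exactly 60/391)
P − Ia = 5.310 − 0.153 = 201621/39100 ≈ 5.157 in (> 0, runoff occurs)
Runoff Q = (P−Ia)²/(P−Ia+S) = (5.157)²/(5.157+0.767) = 13550342547/3018793700 ≈ 4.489 in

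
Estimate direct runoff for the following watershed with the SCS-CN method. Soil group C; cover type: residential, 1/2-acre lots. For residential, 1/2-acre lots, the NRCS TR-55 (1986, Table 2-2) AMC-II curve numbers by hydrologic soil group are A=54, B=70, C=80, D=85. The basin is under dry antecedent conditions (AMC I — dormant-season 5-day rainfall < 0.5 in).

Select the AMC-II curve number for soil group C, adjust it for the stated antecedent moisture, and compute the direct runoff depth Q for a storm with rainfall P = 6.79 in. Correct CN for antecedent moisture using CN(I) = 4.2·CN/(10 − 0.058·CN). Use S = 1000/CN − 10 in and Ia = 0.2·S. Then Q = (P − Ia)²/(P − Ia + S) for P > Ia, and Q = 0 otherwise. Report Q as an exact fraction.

Q = 138274081/50943900 in ≈ 2.714 in

NRCS table: residential, 1/2-acre lots, soil group C → CN(II) = 80
CN(I) from CN(II)=80: (4.2·80)/(10 − 0.058·80) = 4200/67 ≈ 62.687
Retention S: 1000/CN − 10 with CN=62.687 → S = 125/21 ≈ 5.952 in
Initial abstraction Ia = S/5 = (125/21)/5 = 25/21 ≈ 1.190 in
P − Ia = 6.790 − 1.190 = 11759/2100 ≈ 5.600 in (> 0, runoff occurs)
Q: (11759/2100)² ÷ (24259/2100) = 138274081/50943900 in (≈ 2.714 in)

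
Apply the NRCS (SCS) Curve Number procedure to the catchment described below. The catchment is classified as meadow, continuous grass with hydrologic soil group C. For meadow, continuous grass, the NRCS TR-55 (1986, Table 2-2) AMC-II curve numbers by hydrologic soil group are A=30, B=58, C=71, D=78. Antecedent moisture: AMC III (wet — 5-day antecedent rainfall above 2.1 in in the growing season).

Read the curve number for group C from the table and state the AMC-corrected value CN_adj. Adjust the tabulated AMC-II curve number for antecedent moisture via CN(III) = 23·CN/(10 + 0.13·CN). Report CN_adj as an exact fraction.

CN_adj = 163300/1923 ≈ 84.919

NRCS table: meadow, continuous grass, soil group C → CN(II) = 71
CN(III) from CN(II)=71: (23·71)/(10 + 0.13·71) = 163300/1923 ≈ 84.919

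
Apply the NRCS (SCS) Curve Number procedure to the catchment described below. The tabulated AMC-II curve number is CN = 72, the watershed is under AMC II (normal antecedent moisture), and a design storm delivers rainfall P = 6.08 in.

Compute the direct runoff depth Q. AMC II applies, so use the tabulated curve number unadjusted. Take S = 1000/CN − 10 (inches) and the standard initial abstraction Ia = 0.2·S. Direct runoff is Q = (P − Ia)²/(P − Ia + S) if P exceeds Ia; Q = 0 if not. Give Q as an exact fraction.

Q = 1423249/465300 in ≈ 3.059 in

Average conditions: CN = 72 (no AMC adjustment).
Max retention: S = 1000/72 − 10 = 35/9 in (≈ 3.889 in)
Ia = 0.2S: 0.2·3.889 = 0.778 in (exactly 7/9)
Excess rainfall: 6.080 − 0.778 = 5.302 in; P > Ia so Q > 0
Q = (1193/225)²/((1193/225) + 35/9) = (1423249/50625)/(2068/225) = 1423249/465300 in ≈ 3.059 in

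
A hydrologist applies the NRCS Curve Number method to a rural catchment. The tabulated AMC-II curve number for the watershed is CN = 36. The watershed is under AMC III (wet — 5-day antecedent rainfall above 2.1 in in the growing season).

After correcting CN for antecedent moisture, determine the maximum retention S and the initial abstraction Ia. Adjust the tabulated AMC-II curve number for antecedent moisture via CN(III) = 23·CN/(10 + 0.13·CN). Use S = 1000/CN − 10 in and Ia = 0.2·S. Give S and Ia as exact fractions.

S = 1600/207 in ≈ 7.729 in; Ia = 320/207 in ≈ 1.546 in

Wet (AMC III): CN(III) = 23·36/(10 + 0.13·36) = 828/(367/25) = 20700/367 ≈ 56.403
S = 1000/(20700/367) − 10 = 1600/207 in ≈ 7.729 in
Ia = 0.2S: 0.2·7.729 = 1.546 in (exactly 320/207)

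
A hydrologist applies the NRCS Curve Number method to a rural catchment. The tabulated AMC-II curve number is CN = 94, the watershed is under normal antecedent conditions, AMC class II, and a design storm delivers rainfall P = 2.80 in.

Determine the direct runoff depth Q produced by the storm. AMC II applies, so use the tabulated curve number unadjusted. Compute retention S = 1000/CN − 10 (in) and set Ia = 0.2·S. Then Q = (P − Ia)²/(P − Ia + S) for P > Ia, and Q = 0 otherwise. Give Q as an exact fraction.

AMC II — tabulated CN = 94 applies directly.
S = 1000/94 − 10 = 30/47 in ≈ 0.638 in
Initial abstraction Ia = S/5 = (30/47)/5 = 6/47 ≈ 0.128 in
P − Ia = 2.800 − 0.128 = 628/235 ≈ 2.672 in (> 0, runoff occurs)
Q = (628/235)²/((628/235) + 30/47) = (394384/55225)/(778/235) = 197192/91415 in ≈ 2.157 in

Q = 197192/91415 in ≈ 2.157 in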